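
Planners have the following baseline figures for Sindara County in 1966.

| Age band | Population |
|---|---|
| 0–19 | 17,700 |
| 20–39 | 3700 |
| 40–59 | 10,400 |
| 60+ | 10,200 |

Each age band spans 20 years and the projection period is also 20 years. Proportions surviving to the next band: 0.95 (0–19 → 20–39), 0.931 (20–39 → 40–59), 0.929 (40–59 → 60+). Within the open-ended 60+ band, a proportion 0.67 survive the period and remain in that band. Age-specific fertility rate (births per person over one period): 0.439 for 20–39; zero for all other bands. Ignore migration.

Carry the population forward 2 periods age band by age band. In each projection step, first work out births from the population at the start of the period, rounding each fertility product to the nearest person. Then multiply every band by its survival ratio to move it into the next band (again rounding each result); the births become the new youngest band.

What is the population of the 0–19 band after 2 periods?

Call the groups 1 to 4, youngest first.
Period 1.
Births: 3700 × 0.439 = 1624
Group 2: 17700 × 0.95 = 16815
Group 3: 3700 × 0.931 = 3445
Group 4: 10400 × 0.929 + 10200 × 0.67 = 9662 + 6834 = 16496
→ [1624, 16815, 3445, 16496]
Period 2.
Births: 16815 × 0.439 = 7382
Group 2: 1624 × 0.95 = 1543
Group 3: 16815 × 0.931 = 15655
Group 4: 3445 × 0.929 + 16496 × 0.67 = 3200 + 11052 = 14252
→ [7382, 1543, 15655, 14252]

7382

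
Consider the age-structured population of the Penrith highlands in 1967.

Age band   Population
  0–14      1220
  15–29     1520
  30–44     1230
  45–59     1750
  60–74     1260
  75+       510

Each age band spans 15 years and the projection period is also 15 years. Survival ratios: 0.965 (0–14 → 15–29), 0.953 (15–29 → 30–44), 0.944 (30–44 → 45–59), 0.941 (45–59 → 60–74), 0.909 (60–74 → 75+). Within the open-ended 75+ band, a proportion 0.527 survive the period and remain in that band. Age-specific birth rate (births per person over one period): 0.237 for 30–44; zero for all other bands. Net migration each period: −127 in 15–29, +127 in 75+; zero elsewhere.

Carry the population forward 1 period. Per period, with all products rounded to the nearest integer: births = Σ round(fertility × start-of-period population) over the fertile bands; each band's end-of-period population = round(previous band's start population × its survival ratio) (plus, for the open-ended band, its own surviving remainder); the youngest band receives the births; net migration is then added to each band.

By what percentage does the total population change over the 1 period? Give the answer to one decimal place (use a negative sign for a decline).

Let band 1 be 0–14 through band 6 = 75+.
After projecting period 1:
Births: 1230 * 0.237 = 292
Band 2: 1220 * 0.965 = 1177
Band 3: 1520 * 0.953 = 1449
Band 4: 1230 * 0.944 = 1161
Band 5: 1750 * 0.941 = 1647
Band 6: 1260 * 0.909 + 510 * 0.527 = 1145 + 269 = 1414
Net migration: Band 2 − 127 → 1050; Band 6 + 127 → 1541
Giving 292 / 1050 / 1449 / 1161 / 1647 / 1541.
Total: 7490 → 7140; change = -350; percentage change = -4.7%

-4.7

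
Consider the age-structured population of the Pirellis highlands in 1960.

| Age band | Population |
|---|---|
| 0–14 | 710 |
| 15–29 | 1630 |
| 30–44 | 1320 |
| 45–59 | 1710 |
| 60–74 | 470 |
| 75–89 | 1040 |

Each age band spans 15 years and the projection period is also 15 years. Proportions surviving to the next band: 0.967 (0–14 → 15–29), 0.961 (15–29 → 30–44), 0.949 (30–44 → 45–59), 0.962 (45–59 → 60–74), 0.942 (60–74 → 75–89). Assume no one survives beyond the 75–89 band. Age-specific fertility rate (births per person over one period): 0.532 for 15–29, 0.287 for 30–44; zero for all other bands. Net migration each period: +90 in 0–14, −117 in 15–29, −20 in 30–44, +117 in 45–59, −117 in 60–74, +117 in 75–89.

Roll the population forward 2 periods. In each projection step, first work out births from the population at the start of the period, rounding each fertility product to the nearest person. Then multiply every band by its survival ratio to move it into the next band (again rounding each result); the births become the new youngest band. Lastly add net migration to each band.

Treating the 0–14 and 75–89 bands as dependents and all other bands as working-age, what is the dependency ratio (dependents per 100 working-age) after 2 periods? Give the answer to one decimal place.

Numbering the groups 1..6 from youngest to oldest:
Period 1.
Births: 1630 × 0.532 = 867  |  1320 × 0.287 = 379 → total 1246
Group 2: 710 × 0.967 = 687
Group 3: 1630 × 0.961 = 1566
Group 4: 1320 × 0.949 = 1253
Group 5: 1710 × 0.962 = 1645
Group 6: 470 × 0.942 = 443
Net migration: Group 1 + 90 → 1336; Group 2 − 117 → 570; Group 3 − 20 → 1546; Group 4 + 117 → 1370; Group 5 − 117 → 1528; Group 6 + 117 → 560
→ [1336, 570, 1546, 1370, 1528, 560]
Period 2.
Births: 570 × 0.532 = 303  |  1546 × 0.287 = 444 → total 747
Group 2: 1336 × 0.967 = 1292
Group 3: 570 × 0.961 = 548
Group 4: 1546 × 0.949 = 1467
Group 5: 1370 × 0.962 = 1318
Group 6: 1528 × 0.942 = 1439
Net migration: Group 1 + 90 → 837; Group 2 − 117 → 1175; Group 3 − 20 → 528; Group 4 + 117 → 1584; Group 5 − 117 → 1201; Group 6 + 117 → 1556
→ [837, 1175, 528, 1584, 1201, 1556]
Dependents (band 0–14 + band 75–89) = 837 + 1556 = 2393; working-age = 4488; ratio = 2393/4488 × 100 = 53.3

53.3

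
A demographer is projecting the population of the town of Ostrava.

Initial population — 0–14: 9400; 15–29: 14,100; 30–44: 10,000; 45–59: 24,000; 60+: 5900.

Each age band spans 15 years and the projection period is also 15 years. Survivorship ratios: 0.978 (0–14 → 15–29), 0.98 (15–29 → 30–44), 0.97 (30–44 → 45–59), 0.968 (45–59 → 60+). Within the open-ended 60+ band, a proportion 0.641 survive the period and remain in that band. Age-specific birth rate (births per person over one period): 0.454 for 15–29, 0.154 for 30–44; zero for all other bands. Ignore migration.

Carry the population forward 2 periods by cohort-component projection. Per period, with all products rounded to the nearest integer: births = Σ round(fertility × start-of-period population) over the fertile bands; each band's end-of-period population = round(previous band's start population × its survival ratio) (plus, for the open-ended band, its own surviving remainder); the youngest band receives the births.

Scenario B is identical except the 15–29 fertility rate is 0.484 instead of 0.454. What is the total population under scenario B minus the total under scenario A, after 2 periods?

Numbering the groups 1..5 from youngest to oldest:
[period 1]
Births: 14100 × 0.454 = 6401, 10000 × 0.154 = 1540 → total 7941
Group 2: 9400 × 0.978 = 9193
Group 3: 14100 × 0.98 = 13818
Group 4: 10000 × 0.97 = 9700
Group 5: 24000 × 0.968 + 5900 × 0.641 = 23232 + 3782 = 27014
→ [7941, 9193, 13818, 9700, 27014]
[period 2]
Births: 9193 × 0.454 = 4174, 13818 × 0.154 = 2128 → total 6302
Group 2: 7941 × 0.978 = 7766
Group 3: 9193 × 0.98 = 9009
Group 4: 13818 × 0.97 = 13403
Group 5: 9700 × 0.968 + 27014 × 0.641 = 9390 + 17316 = 26706
→ [6302, 7766, 9009, 13403, 26706]
Scenario A total after 2 periods: 63186
Scenario B projection —
[period 1]
Births: 14100 × 0.484 = 6824, 10000 × 0.154 = 1540 → total 8364
Group 2: 9400 × 0.978 = 9193
Group 3: 14100 × 0.98 = 13818
Group 4: 10000 × 0.97 = 9700
Group 5: 24000 × 0.968 + 5900 × 0.641 = 23232 + 3782 = 27014
→ [8364, 9193, 13818, 9700, 27014]
[period 2]
Births: 9193 × 0.484 = 4449, 13818 × 0.154 = 2128 → total 6577
Group 2: 8364 × 0.978 = 8180
Group 3: 9193 × 0.98 = 9009
Group 4: 13818 × 0.97 = 13403
Group 5: 9700 × 0.968 + 27014 × 0.641 = 9390 + 17316 = 26706
→ [6577, 8180, 9009, 13403, 26706]
Scenario B total after 2 periods: 63875
Difference B − A = 63875 − 63186 = 689

689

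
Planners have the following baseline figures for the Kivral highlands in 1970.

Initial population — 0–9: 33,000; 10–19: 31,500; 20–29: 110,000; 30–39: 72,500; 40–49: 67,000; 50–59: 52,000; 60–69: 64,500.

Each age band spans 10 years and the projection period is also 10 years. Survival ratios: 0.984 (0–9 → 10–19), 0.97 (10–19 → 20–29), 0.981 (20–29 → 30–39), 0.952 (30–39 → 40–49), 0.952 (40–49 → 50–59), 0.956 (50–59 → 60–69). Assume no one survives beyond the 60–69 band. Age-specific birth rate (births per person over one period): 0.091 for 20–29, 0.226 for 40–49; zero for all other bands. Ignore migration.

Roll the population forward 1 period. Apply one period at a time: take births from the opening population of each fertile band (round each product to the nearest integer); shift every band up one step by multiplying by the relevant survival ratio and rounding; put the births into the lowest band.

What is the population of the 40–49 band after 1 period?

Call the bands 1 to 7, youngest first.
[period 1]
Births: 110000 × 0.091 = 10010 ; 67000 × 0.226 = 15142 → total 25152
Band 2: 33000 × 0.984 = 32472
Band 3: 31500 × 0.97 = 30555
Band 4: 110000 × 0.981 = 107910
Band 5: 72500 × 0.952 = 69020
Band 6: 67000 × 0.952 = 63784
Band 7: 52000 × 0.956 = 49712
→ [25152, 32472, 30555, 107910, 69020, 63784, 49712]

69020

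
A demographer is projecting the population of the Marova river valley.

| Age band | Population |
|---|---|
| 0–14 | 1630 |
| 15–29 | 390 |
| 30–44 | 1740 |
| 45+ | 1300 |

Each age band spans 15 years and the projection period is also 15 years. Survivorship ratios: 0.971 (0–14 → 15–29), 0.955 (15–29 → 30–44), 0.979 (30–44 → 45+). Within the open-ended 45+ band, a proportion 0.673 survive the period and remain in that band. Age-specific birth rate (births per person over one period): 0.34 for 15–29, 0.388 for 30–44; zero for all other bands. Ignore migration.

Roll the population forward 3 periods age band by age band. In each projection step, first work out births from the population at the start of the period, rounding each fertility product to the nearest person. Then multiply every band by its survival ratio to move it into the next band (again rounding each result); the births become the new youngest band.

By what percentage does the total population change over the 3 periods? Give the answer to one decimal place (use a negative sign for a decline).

2.0

Let band 1 be 0–14 through band 4 = 45+.
[period 1]
Births: 390 * 0.34 = 133, 1740 * 0.388 = 675 — total 808
Band 2: 1630 * 0.971 = 1583
Band 3: 390 * 0.955 = 372
Band 4: 1740 * 0.979 + 1300 * 0.673 = 1703 + 875 = 2578
Giving 808 / 1583 / 372 / 2578.
[period 2]
Births: 1583 * 0.34 = 538, 372 * 0.388 = 144 — total 682
Band 2: 808 * 0.971 = 785
Band 3: 1583 * 0.955 = 1512
Band 4: 372 * 0.979 + 2578 * 0.673 = 364 + 1735 = 2099
Giving 682 / 785 / 1512 / 2099.
[period 3]
Births: 785 * 0.34 = 267, 1512 * 0.388 = 587 — total 854
Band 2: 682 * 0.971 = 662
Band 3: 785 * 0.955 = 750
Band 4: 1512 * 0.979 + 2099 * 0.673 = 1480 + 1413 = 2893
Giving 854 / 662 / 750 / 2893.
Total: 5060 → 5159; change = 99; percentage change = 2.0%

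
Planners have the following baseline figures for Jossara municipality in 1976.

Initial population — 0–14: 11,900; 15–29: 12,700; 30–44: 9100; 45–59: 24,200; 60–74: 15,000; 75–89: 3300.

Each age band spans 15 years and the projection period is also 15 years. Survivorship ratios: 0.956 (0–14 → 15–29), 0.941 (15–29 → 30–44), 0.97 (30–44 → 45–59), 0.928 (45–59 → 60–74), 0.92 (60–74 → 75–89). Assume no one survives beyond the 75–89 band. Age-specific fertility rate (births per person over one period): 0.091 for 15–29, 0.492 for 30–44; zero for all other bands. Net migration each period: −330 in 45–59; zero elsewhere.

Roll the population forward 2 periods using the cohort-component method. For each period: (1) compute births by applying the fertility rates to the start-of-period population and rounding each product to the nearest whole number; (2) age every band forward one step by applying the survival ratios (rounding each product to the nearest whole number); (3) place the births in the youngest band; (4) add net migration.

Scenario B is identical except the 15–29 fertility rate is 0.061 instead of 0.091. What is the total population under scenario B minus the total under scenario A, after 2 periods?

(Bands numbered youngest = 1 to oldest = 6.)
Period 1.
Births: 12700 × 0.091 = 1156  |  9100 × 0.492 = 4477 → total 5633
Band 2: 11900 × 0.956 = 11376
Band 3: 12700 × 0.941 = 11951
Band 4: 9100 × 0.97 = 8827
Band 5: 24200 × 0.928 = 22458
Band 6: 15000 × 0.92 = 13800
Net migration: Band 4 − 330 → 8497
Giving 5633 / 11376 / 11951 / 8497 / 22458 / 13800.
Period 2.
Births: 11376 × 0.091 = 1035  |  11951 × 0.492 = 5880 → total 6915
Band 2: 5633 × 0.956 = 5385
Band 3: 11376 × 0.941 = 10705
Band 4: 11951 × 0.97 = 11592
Band 5: 8497 × 0.928 = 7885
Band 6: 22458 × 0.92 = 20661
Net migration: Band 4 − 330 → 11262
Giving 6915 / 5385 / 10705 / 11262 / 7885 / 20661.
Scenario A total after 2 periods: 62813
Scenario B projection —
Period 1.
Births: 12700 × 0.061 = 775  |  9100 × 0.492 = 4477 → total 5252
Band 2: 11900 × 0.956 = 11376
Band 3: 12700 × 0.941 = 11951
Band 4: 9100 × 0.97 = 8827
Band 5: 24200 × 0.928 = 22458
Band 6: 15000 × 0.92 = 13800
Net migration: Band 4 − 330 → 8497
Giving 5252 / 11376 / 11951 / 8497 / 22458 / 13800.
Period 2.
Births: 11376 × 0.061 = 694  |  11951 × 0.492 = 5880 → total 6574
Band 2: 5252 × 0.956 = 5021
Band 3: 11376 × 0.941 = 10705
Band 4: 11951 × 0.97 = 11592
Band 5: 8497 × 0.928 = 7885
Band 6: 22458 × 0.92 = 20661
Net migration: Band 4 − 330 → 11262
Giving 6574 / 5021 / 10705 / 11262 / 7885 / 20661.
Scenario B total after 2 periods: 62108
Difference B − A = 62108 − 62813 = -705

-705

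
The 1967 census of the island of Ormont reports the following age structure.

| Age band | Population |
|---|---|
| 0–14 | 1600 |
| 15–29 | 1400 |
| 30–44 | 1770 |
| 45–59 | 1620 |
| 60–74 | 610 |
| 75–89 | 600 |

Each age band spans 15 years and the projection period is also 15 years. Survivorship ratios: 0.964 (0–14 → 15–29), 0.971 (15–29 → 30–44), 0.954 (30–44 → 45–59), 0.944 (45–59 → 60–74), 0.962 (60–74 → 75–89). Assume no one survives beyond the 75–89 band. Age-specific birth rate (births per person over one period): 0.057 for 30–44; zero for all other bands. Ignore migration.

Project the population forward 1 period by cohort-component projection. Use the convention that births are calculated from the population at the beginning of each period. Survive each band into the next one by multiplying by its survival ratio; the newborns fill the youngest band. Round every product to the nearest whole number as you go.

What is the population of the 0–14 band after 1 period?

101

Let group 1 be 0–14 through group 6 = 75–89.
Period 1:
Births: 1770 × 0.057 = 101
Group 2: 1600 × 0.964 = 1542
Group 3: 1400 × 0.971 = 1359
Group 4: 1770 × 0.954 = 1689
Group 5: 1620 × 0.944 = 1529
Group 6: 610 × 0.962 = 587
Population now: 0–14=101, 15–29=1542, 30–44=1359, 45–59=1689, 60–74=1529, 75–89=587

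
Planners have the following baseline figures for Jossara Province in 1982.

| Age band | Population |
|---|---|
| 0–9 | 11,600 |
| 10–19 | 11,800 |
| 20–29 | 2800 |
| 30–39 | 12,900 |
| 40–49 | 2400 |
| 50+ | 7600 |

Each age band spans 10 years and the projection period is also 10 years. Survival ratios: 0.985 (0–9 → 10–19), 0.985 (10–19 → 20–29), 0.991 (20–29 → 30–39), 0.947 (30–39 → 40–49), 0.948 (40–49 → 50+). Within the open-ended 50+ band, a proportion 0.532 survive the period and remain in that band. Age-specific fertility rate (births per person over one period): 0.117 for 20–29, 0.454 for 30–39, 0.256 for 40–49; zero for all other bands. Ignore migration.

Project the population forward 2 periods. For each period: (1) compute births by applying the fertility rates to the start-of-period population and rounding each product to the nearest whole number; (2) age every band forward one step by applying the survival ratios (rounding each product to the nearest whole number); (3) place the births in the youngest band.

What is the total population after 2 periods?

52787

Call the bands 1 to 6, youngest first.
— Period 1 —
Births: 2800 × 0.117 = 328  |  12900 × 0.454 = 5857  |  2400 × 0.256 = 614 — total 6799
Band 2: 11600 × 0.985 = 11426
Band 3: 11800 × 0.985 = 11623
Band 4: 2800 × 0.991 = 2775
Band 5: 12900 × 0.947 = 12216
Band 6: 2400 × 0.948 + 7600 × 0.532 = 2275 + 4043 = 6318
Population now: 0–9=6799, 10–19=11426, 20–29=11623, 30–39=2775, 40–49=12216, 50+=6318
— Period 2 —
Births: 11623 × 0.117 = 1360  |  2775 × 0.454 = 1260  |  12216 × 0.256 = 3127 — total 5747
Band 2: 6799 × 0.985 = 6697
Band 3: 11426 × 0.985 = 11255
Band 4: 11623 × 0.991 = 11518
Band 5: 2775 × 0.947 = 2628
Band 6: 12216 × 0.948 + 6318 × 0.532 = 11581 + 3361 = 14942
Population now: 0–9=5747, 10–19=6697, 20–29=11255, 30–39=11518, 40–49=2628, 50+=14942
Total after period 2: 5747 + 6697 + 11255 + 11518 + 2628 + 14942 = 52787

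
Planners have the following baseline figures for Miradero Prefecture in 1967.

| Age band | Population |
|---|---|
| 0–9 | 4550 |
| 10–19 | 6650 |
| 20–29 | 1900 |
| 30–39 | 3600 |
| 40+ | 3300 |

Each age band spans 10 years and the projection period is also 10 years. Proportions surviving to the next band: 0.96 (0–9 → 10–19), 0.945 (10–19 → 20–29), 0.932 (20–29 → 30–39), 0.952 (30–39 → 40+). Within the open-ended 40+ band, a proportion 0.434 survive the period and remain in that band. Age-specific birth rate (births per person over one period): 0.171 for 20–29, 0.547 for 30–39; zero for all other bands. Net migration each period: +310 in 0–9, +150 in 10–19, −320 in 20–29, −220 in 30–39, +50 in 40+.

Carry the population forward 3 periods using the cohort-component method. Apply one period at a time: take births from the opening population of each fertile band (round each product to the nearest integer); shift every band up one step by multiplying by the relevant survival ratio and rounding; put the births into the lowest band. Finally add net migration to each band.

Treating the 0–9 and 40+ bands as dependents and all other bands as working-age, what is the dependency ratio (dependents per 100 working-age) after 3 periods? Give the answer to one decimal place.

134.7

Call the groups 1 to 5, youngest first.
After projecting period 1:
Births: 1900 * 0.171 = 325  |  3600 * 0.547 = 1969 — total 2294
Group 2: 4550 * 0.96 = 4368
Group 3: 6650 * 0.945 = 6284
Group 4: 1900 * 0.932 = 1771
Group 5: 3600 * 0.952 + 3300 * 0.434 = 3427 + 1432 = 4859
Net migration: Group 1 + 310 → 2604; Group 2 + 150 → 4518; Group 3 − 320 → 5964; Group 4 − 220 → 1551; Group 5 + 50 → 4909
End of period: [2604, 4518, 5964, 1551, 4909]
After projecting period 2:
Births: 5964 * 0.171 = 1020  |  1551 * 0.547 = 848 — total 1868
Group 2: 2604 * 0.96 = 2500
Group 3: 4518 * 0.945 = 4270
Group 4: 5964 * 0.932 = 5558
Group 5: 1551 * 0.952 + 4909 * 0.434 = 1477 + 2131 = 3608
Net migration: Group 1 + 310 → 2178; Group 2 + 150 → 2650; Group 3 − 320 → 3950; Group 4 − 220 → 5338; Group 5 + 50 → 3658
End of period: [2178, 2650, 3950, 5338, 3658]
After projecting period 3:
Births: 3950 * 0.171 = 675  |  5338 * 0.547 = 2920 — total 3595
Group 2: 2178 * 0.96 = 2091
Group 3: 2650 * 0.945 = 2504
Group 4: 3950 * 0.932 = 3681
Group 5: 5338 * 0.952 + 3658 * 0.434 = 5082 + 1588 = 6670
Net migration: Group 1 + 310 → 3905; Group 2 + 150 → 2241; Group 3 − 320 → 2184; Group 4 − 220 → 3461; Group 5 + 50 → 6720
End of period: [3905, 2241, 2184, 3461, 6720]
Dependents (band 0–9 + band 40+) = 3905 + 6720 = 10625; working-age = 7886; ratio = 10625/7886 × 100 = 134.7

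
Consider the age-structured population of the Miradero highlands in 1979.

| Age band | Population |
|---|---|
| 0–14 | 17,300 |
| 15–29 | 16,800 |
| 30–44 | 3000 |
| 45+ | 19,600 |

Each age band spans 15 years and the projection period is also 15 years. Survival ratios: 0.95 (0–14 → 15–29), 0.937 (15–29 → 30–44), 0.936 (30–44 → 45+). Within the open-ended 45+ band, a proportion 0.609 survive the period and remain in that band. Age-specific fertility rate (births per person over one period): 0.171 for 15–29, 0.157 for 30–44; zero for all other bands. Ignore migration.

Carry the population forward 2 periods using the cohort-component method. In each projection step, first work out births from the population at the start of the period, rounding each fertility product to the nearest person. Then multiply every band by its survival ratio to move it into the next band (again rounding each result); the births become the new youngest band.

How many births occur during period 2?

5281

Let group 1 be 0–14 through group 4 = 45+.
Period 1:
Births: 16800 × 0.171 = 2873 ; 3000 × 0.157 = 471 → 3344
Group 2: 17300 × 0.95 = 16435
Group 3: 16800 × 0.937 = 15742
Group 4: 3000 × 0.936 + 19600 × 0.609 = 2808 + 11936 = 14744
Population now: 0–14=3344, 15–29=16435, 30–44=15742, 45+=14744
Period 2:
Births: 16435 × 0.171 = 2810 ; 15742 × 0.157 = 2471 → 5281
Group 2: 3344 × 0.95 = 3177
Group 3: 16435 × 0.937 = 15400
Group 4: 15742 × 0.936 + 14744 × 0.609 = 14735 + 8979 = 23714
Population now: 0–14=5281, 15–29=3177, 30–44=15400, 45+=23714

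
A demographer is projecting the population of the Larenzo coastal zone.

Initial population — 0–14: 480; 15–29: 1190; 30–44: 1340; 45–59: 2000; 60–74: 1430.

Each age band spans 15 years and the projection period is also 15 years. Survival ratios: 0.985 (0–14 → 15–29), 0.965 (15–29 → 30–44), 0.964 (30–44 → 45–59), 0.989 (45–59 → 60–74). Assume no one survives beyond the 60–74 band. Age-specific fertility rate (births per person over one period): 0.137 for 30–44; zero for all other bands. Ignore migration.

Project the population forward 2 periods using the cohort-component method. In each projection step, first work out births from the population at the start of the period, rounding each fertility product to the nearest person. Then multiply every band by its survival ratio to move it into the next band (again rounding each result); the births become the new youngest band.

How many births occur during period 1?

— Period 1 —
Births: 1340 × 0.137 = 184
15–29: 480 × 0.985 = 473
30–44: 1190 × 0.965 = 1148
45–59: 1340 × 0.964 = 1292
60–74: 2000 × 0.989 = 1978
End of period: [184, 473, 1148, 1292, 1978]

184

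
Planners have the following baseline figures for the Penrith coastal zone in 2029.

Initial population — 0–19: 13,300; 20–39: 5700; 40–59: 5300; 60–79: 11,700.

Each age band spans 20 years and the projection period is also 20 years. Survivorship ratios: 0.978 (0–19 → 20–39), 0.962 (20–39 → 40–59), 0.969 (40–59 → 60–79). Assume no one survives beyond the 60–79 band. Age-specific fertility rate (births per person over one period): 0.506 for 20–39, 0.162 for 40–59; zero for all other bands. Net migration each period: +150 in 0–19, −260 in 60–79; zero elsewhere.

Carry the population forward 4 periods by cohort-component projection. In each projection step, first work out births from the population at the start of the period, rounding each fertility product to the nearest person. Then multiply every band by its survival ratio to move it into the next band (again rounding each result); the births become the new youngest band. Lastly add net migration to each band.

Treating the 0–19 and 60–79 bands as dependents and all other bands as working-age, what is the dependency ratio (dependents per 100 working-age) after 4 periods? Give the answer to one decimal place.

69.8

Period 1:
Births: 5700 × 0.506 = 2884 ; 5300 × 0.162 = 859 — total 3743
20–39: 13300 × 0.978 = 13007
40–59: 5700 × 0.962 = 5483
60–79: 5300 × 0.969 = 5136
Net migration: 0–19 + 150 → 3893; 60–79 − 260 → 4876
Population now: 0–19=3893, 20–39=13007, 40–59=5483, 60–79=4876
Period 2:
Births: 13007 × 0.506 = 6582 ; 5483 × 0.162 = 888 — total 7470
20–39: 3893 × 0.978 = 3807
40–59: 13007 × 0.962 = 12513
60–79: 5483 × 0.969 = 5313
Net migration: 0–19 + 150 → 7620; 60–79 − 260 → 5053
Population now: 0–19=7620, 20–39=3807, 40–59=12513, 60–79=5053
Period 3:
Births: 3807 × 0.506 = 1926 ; 12513 × 0.162 = 2027 — total 3953
20–39: 7620 × 0.978 = 7452
40–59: 3807 × 0.962 = 3662
60–79: 12513 × 0.969 = 12125
Net migration: 0–19 + 150 → 4103; 60–79 − 260 → 11865
Population now: 0–19=4103, 20–39=7452, 40–59=3662, 60–79=11865
Period 4:
Births: 7452 × 0.506 = 3771 ; 3662 × 0.162 = 593 — total 4364
20–39: 4103 × 0.978 = 4013
40–59: 7452 × 0.962 = 7169
60–79: 3662 × 0.969 = 3548
Net migration: 0–19 + 150 → 4514; 60–79 − 260 → 3288
Population now: 0–19=4514, 20–39=4013, 40–59=7169, 60–79=3288
Dependents (band 0–19 + band 60–79) = 4514 + 3288 = 7802; working-age = 11182; ratio = 7802/11182 × 100 = 69.8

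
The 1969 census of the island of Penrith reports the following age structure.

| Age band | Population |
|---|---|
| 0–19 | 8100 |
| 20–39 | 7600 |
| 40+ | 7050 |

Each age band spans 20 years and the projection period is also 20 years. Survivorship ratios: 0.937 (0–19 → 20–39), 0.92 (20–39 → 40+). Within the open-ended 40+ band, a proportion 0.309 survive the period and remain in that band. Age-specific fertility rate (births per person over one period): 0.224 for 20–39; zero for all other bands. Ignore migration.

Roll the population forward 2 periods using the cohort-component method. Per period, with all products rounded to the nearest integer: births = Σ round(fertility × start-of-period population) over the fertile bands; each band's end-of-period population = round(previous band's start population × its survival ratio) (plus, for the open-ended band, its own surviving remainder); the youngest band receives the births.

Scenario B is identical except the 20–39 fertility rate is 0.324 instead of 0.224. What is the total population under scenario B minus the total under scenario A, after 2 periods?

1471

Period 1.
Births: 7600 × 0.224 = 1702
20–39: 8100 × 0.937 = 7590
40+: 7600 × 0.92 + 7050 × 0.309 = 6992 + 2178 = 9170
End of period: [1702, 7590, 9170]
Period 2.
Births: 7590 × 0.224 = 1700
20–39: 1702 × 0.937 = 1595
40+: 7590 × 0.92 + 9170 × 0.309 = 6983 + 2834 = 9817
End of period: [1700, 1595, 9817]
Scenario A total after 2 periods: 13112
Scenario B projection —
Period 1.
Births: 7600 × 0.324 = 2462
20–39: 8100 × 0.937 = 7590
40+: 7600 × 0.92 + 7050 × 0.309 = 6992 + 2178 = 9170
End of period: [2462, 7590, 9170]
Period 2.
Births: 7590 × 0.324 = 2459
20–39: 2462 × 0.937 = 2307
40+: 7590 × 0.92 + 9170 × 0.309 = 6983 + 2834 = 9817
End of period: [2459, 2307, 9817]
Scenario B total after 2 periods: 14583
Difference B − A = 14583 − 13112 = 1471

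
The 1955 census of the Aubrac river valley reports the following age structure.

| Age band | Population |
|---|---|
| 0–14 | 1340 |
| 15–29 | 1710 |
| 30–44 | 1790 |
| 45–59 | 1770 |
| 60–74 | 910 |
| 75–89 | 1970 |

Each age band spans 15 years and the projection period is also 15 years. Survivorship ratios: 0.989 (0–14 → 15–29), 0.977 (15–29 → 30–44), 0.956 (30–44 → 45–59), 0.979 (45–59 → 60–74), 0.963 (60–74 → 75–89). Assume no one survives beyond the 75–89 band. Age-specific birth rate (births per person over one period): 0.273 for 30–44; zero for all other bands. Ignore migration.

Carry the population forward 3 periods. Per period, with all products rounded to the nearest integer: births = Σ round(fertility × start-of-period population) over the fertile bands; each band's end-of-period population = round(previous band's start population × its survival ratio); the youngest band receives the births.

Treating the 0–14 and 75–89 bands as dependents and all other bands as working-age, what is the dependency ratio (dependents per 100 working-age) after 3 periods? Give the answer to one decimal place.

Period 1.
Births: 1790 × 0.273 = 489
15–29: 1340 × 0.989 = 1325
30–44: 1710 × 0.977 = 1671
45–59: 1790 × 0.956 = 1711
60–74: 1770 × 0.979 = 1733
75–89: 910 × 0.963 = 876
End of period: [489, 1325, 1671, 1711, 1733, 876]
Period 2.
Births: 1671 × 0.273 = 456
15–29: 489 × 0.989 = 484
30–44: 1325 × 0.977 = 1295
45–59: 1671 × 0.956 = 1597
60–74: 1711 × 0.979 = 1675
75–89: 1733 × 0.963 = 1669
End of period: [456, 484, 1295, 1597, 1675, 1669]
Period 3.
Births: 1295 × 0.273 = 354
15–29: 456 × 0.989 = 451
30–44: 484 × 0.977 = 473
45–59: 1295 × 0.956 = 1238
60–74: 1597 × 0.979 = 1563
75–89: 1675 × 0.963 = 1613
End of period: [354, 451, 473, 1238, 1563, 1613]
Dependents (band 0–14 + band 75–89) = 354 + 1613 = 1967; working-age = 3725; ratio = 1967/3725 × 100 = 52.8

52.8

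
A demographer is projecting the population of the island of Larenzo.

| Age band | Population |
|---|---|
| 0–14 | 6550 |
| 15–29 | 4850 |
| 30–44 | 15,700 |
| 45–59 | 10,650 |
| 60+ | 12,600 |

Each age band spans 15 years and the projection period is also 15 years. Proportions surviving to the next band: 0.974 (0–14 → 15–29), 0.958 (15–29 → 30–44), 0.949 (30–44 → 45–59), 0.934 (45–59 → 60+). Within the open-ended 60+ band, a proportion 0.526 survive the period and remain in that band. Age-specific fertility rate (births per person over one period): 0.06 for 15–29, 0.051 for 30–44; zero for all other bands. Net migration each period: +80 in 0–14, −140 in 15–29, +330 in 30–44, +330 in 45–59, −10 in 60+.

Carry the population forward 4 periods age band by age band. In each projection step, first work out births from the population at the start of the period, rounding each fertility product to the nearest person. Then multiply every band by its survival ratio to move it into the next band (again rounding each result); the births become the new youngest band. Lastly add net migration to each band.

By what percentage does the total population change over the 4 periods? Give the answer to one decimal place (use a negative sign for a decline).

-65.0

[period 1]
Births: 4850 * 0.06 = 291 ; 15700 * 0.051 = 801 — total 1092
15–29: 6550 * 0.974 = 6380
30–44: 4850 * 0.958 = 4646
45–59: 15700 * 0.949 = 14899
60+: 10650 * 0.934 + 12600 * 0.526 = 9947 + 6628 = 16575
Net migration: 0–14 + 80 → 1172; 15–29 − 140 → 6240; 30–44 + 330 → 4976; 45–59 + 330 → 15229; 60+ − 10 → 16565
Population now: 0–14=1172, 15–29=6240, 30–44=4976, 45–59=15229, 60+=16565
[period 2]
Births: 6240 * 0.06 = 374 ; 4976 * 0.051 = 254 — total 628
15–29: 1172 * 0.974 = 1142
30–44: 6240 * 0.958 = 5978
45–59: 4976 * 0.949 = 4722
60+: 15229 * 0.934 + 16565 * 0.526 = 14224 + 8713 = 22937
Net migration: 0–14 + 80 → 708; 15–29 − 140 → 1002; 30–44 + 330 → 6308; 45–59 + 330 → 5052; 60+ − 10 → 22927
Population now: 0–14=708, 15–29=1002, 30–44=6308, 45–59=5052, 60+=22927
[period 3]
Births: 1002 * 0.06 = 60 ; 6308 * 0.051 = 322 — total 382
15–29: 708 * 0.974 = 690
30–44: 1002 * 0.958 = 960
45–59: 6308 * 0.949 = 5986
60+: 5052 * 0.934 + 22927 * 0.526 = 4719 + 12060 = 16779
Net migration: 0–14 + 80 → 462; 15–29 − 140 → 550; 30–44 + 330 → 1290; 45–59 + 330 → 6316; 60+ − 10 → 16769
Population now: 0–14=462, 15–29=550, 30–44=1290, 45–59=6316, 60+=16769
[period 4]
Births: 550 * 0.06 = 33 ; 1290 * 0.051 = 66 — total 99
15–29: 462 * 0.974 = 450
30–44: 550 * 0.958 = 527
45–59: 1290 * 0.949 = 1224
60+: 6316 * 0.934 + 16769 * 0.526 = 5899 + 8820 = 14719
Net migration: 0–14 + 80 → 179; 15–29 − 140 → 310; 30–44 + 330 → 857; 45–59 + 330 → 1554; 60+ − 10 → 14709
Population now: 0–14=179, 15–29=310, 30–44=857, 45–59=1554, 60+=14709
Total: 50350 → 17609; change = -32741; percentage change = -65.0%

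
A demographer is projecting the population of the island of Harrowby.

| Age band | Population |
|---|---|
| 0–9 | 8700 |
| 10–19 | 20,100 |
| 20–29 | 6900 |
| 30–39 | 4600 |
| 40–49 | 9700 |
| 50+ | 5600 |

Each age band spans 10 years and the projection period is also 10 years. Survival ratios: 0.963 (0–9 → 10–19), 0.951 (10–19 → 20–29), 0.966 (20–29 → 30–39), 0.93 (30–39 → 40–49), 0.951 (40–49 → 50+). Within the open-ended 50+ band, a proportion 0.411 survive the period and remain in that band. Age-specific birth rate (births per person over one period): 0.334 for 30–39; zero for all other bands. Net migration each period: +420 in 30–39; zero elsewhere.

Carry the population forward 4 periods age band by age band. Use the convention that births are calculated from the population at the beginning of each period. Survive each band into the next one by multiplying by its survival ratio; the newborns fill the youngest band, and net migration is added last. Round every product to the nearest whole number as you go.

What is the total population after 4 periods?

41044

Numbering the groups 1..6 from youngest to oldest:
Period 1:
Births: 4600 × 0.334 = 1536
Group 2: 8700 × 0.963 = 8378
Group 3: 20100 × 0.951 = 19115
Group 4: 6900 × 0.966 = 6665
Group 5: 4600 × 0.93 = 4278
Group 6: 9700 × 0.951 + 5600 × 0.411 = 9225 + 2302 = 11527
Net migration: Group 4 + 420 → 7085
Population now: 0–9=1536, 10–19=8378, 20–29=19115, 30–39=7085, 40–49=4278, 50+=11527
Period 2:
Births: 7085 × 0.334 = 2366
Group 2: 1536 × 0.963 = 1479
Group 3: 8378 × 0.951 = 7967
Group 4: 19115 × 0.966 = 18465
Group 5: 7085 × 0.93 = 6589
Group 6: 4278 × 0.951 + 11527 × 0.411 = 4068 + 4738 = 8806
Net migration: Group 4 + 420 → 18885
Population now: 0–9=2366, 10–19=1479, 20–29=7967, 30–39=18885, 40–49=6589, 50+=8806
Period 3:
Births: 18885 × 0.334 = 6308
Group 2: 2366 × 0.963 = 2278
Group 3: 1479 × 0.951 = 1407
Group 4: 7967 × 0.966 = 7696
Group 5: 18885 × 0.93 = 17563
Group 6: 6589 × 0.951 + 8806 × 0.411 = 6266 + 3619 = 9885
Net migration: Group 4 + 420 → 8116
Population now: 0–9=6308, 10–19=2278, 20–29=1407, 30–39=8116, 40–49=17563, 50+=9885
Period 4:
Births: 8116 × 0.334 = 2711
Group 2: 6308 × 0.963 = 6075
Group 3: 2278 × 0.951 = 2166
Group 4: 1407 × 0.966 = 1359
Group 5: 8116 × 0.93 = 7548
Group 6: 17563 × 0.951 + 9885 × 0.411 = 16702 + 4063 = 20765
Net migration: Group 4 + 420 → 1779
Population now: 0–9=2711, 10–19=6075, 20–29=2166, 30–39=1779, 40–49=7548, 50+=20765
Total after period 4: 2711 + 6075 + 2166 + 1779 + 7548 + 20765 = 41044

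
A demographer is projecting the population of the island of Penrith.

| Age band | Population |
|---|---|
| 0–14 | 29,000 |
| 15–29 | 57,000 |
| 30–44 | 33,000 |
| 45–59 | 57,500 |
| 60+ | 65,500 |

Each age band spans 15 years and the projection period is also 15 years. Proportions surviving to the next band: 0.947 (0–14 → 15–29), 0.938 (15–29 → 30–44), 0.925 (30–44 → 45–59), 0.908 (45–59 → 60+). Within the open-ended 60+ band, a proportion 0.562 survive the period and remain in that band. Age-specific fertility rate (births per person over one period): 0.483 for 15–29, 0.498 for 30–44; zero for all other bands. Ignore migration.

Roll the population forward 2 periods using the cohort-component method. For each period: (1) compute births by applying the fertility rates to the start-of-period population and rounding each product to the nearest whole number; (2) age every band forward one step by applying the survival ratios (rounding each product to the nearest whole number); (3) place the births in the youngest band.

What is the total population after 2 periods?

234489

Period 1:
Births: 57000 × 0.483 = 27531  |  33000 × 0.498 = 16434 → 43965
15–29: 29000 × 0.947 = 27463
30–44: 57000 × 0.938 = 53466
45–59: 33000 × 0.925 = 30525
60+: 57500 × 0.908 + 65500 × 0.562 = 52210 + 36811 = 89021
Population now: 0–14=43965, 15–29=27463, 30–44=53466, 45–59=30525, 60+=89021
Period 2:
Births: 27463 × 0.483 = 13265  |  53466 × 0.498 = 26626 → 39891
15–29: 43965 × 0.947 = 41635
30–44: 27463 × 0.938 = 25760
45–59: 53466 × 0.925 = 49456
60+: 30525 × 0.908 + 89021 × 0.562 = 27717 + 50030 = 77747
Population now: 0–14=39891, 15–29=41635, 30–44=25760, 45–59=49456, 60+=77747
Total after period 2: 39891 + 41635 + 25760 + 49456 + 77747 = 234489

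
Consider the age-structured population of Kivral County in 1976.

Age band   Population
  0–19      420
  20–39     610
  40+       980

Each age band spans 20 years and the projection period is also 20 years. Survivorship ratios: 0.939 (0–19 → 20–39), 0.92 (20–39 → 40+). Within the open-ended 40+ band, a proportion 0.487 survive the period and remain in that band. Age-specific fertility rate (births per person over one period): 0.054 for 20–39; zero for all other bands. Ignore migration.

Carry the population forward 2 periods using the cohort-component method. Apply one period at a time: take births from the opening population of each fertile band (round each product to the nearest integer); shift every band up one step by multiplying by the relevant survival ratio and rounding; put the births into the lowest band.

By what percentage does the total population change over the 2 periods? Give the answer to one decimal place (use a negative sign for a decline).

[period 1]
Births: 610 × 0.054 = 33
20–39: 420 × 0.939 = 394
40+: 610 × 0.92 + 980 × 0.487 = 561 + 477 = 1038
End of period: [33, 394, 1038]
[period 2]
Births: 394 × 0.054 = 21
20–39: 33 × 0.939 = 31
40+: 394 × 0.92 + 1038 × 0.487 = 362 + 506 = 868
End of period: [21, 31, 868]
Total: 2010 → 920; change = -1090; percentage change = -54.2%

-54.2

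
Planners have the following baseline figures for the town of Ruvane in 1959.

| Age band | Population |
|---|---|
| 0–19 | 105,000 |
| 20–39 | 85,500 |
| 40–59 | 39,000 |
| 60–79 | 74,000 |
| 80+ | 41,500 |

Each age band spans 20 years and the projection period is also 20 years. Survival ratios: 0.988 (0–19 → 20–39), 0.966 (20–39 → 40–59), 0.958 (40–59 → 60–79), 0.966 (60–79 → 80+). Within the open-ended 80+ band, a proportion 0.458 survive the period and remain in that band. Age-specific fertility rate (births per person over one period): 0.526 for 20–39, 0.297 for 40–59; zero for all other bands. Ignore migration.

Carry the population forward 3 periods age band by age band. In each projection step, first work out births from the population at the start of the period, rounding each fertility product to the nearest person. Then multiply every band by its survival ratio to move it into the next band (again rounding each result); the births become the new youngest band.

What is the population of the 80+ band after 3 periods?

111946

(Bands numbered youngest = 1 to oldest = 5.)
Period 1:
Births: 85500 × 0.526 = 44973, 39000 × 0.297 = 11583 — total 56556
Band 2: 105000 × 0.988 = 103740
Band 3: 85500 × 0.966 = 82593
Band 4: 39000 × 0.958 = 37362
Band 5: 74000 × 0.966 + 41500 × 0.458 = 71484 + 19007 = 90491
Population now: 0–19=56556, 20–39=103740, 40–59=82593, 60–79=37362, 80+=90491
Period 2:
Births: 103740 × 0.526 = 54567, 82593 × 0.297 = 24530 — total 79097
Band 2: 56556 × 0.988 = 55877
Band 3: 103740 × 0.966 = 100213
Band 4: 82593 × 0.958 = 79124
Band 5: 37362 × 0.966 + 90491 × 0.458 = 36092 + 41445 = 77537
Population now: 0–19=79097, 20–39=55877, 40–59=100213, 60–79=79124, 80+=77537
Period 3:
Births: 55877 × 0.526 = 29391, 100213 × 0.297 = 29763 — total 59154
Band 2: 79097 × 0.988 = 78148
Band 3: 55877 × 0.966 = 53977
Band 4: 100213 × 0.958 = 96004
Band 5: 79124 × 0.966 + 77537 × 0.458 = 76434 + 35512 = 111946
Population now: 0–19=59154, 20–39=78148, 40–59=53977, 60–79=96004, 80+=111946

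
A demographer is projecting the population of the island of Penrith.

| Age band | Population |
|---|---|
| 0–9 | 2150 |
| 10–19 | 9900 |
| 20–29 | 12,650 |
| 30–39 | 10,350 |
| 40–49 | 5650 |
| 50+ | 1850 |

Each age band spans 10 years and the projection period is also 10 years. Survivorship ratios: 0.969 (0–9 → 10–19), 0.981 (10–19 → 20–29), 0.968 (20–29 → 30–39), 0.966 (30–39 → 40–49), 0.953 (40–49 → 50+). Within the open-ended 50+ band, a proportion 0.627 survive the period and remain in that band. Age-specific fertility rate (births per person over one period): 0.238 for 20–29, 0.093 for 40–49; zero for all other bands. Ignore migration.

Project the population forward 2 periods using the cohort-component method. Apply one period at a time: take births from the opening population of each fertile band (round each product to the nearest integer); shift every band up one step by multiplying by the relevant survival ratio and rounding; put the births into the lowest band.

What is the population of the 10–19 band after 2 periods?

3426

Numbering the bands 1..6 from youngest to oldest:
After projecting period 1:
Births: 12650 * 0.238 = 3011  |  5650 * 0.093 = 525 → 3536
Band 2: 2150 * 0.969 = 2083
Band 3: 9900 * 0.981 = 9712
Band 4: 12650 * 0.968 = 12245
Band 5: 10350 * 0.966 = 9998
Band 6: 5650 * 0.953 + 1850 * 0.627 = 5384 + 1160 = 6544
Population now: 0–9=3536, 10–19=2083, 20–29=9712, 30–39=12245, 40–49=9998, 50+=6544
After projecting period 2:
Births: 9712 * 0.238 = 2311  |  9998 * 0.093 = 930 → 3241
Band 2: 3536 * 0.969 = 3426
Band 3: 2083 * 0.981 = 2043
Band 4: 9712 * 0.968 = 9401
Band 5: 12245 * 0.966 = 11829
Band 6: 9998 * 0.953 + 6544 * 0.627 = 9528 + 4103 = 13631
Population now: 0–9=3241, 10–19=3426, 20–29=2043, 30–39=9401, 40–49=11829, 50+=13631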